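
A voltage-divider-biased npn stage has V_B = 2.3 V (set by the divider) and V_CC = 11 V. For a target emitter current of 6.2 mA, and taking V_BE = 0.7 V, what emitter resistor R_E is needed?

V_E = V_B − V_BE = 2.3 − 0.7 = 1.6 V.
R_E = V_E / I_E = 1.6 / 6.2 = 0.258 kΩ.

R_E ≈ 0.26 kΩ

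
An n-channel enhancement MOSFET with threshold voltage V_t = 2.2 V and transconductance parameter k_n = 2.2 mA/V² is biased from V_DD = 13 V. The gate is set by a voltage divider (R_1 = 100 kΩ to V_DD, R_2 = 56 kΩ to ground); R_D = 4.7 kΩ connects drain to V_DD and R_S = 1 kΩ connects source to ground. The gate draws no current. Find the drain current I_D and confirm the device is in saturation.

V_G = V_DD·R_2/(R_1+R_2) = 13×56/156 = 4.67 V.
Assume saturation: I_D = (k_n/2)(V_GS − V_t)² with V_GS = V_G − I_D·R_S = 4.67 − 1·I_D.
Substituting gives 1.1·I_D² − 6.43·I_D + 6.69 = 0, with roots I_D = 1.36 or 4.49 mA.
The root I_D = 4.49 mA gives V_GS = 0.181 V ≤ V_t, so take I_D = 1.36 mA.
Then V_GS = 3.31 V and V_DS = V_DD − I_D(R_D+R_S) = 13 − 1.36×5.7 = 5.27 V.
Saturation requires V_DS ≥ V_GS − V_t = 1.11 V; 5.27 ≥ 1.11 ✓.

I_D ≈ 1.4 mA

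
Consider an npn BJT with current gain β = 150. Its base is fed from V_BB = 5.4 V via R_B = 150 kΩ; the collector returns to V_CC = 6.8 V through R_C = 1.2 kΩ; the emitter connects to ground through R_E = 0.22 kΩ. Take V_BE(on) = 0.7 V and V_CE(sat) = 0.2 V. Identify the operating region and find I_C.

Assume active. Base-emitter loop: I_B = (V_BB − V_BE)/(R_B + (β+1)R_E) = (5.4 − 0.7)/(150 + 151×0.22) = 0.0257 mA.
I_C = β·I_B = 150×0.0257 = 3.85 mA.
V_CE = V_CC − I_C·R_C − I_E·R_E = 6.8 − 3.85×1.2 − 3.87×0.22 = 1.33 V > V_CE(sat), so the active-region assumption holds.

active; I_C ≈ 3.8 mA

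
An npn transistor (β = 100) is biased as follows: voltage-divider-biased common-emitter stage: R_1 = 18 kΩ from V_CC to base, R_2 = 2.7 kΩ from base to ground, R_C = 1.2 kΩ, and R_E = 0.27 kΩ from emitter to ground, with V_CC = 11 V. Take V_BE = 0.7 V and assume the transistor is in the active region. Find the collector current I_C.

Thevenize the base divider: V_Th = V_CC·R_2/(R_1+R_2) = 11×2.7/20.7 = 1.43 V, R_Th = R_1‖R_2 = 2.35 kΩ.
Base-emitter loop: V_Th = I_B·R_Th + V_BE + (β+1)I_B·R_E, so I_B = (1.43 − 0.7) / (2.35 + 101×0.27) = 0.0248 mA.
I_C = β·I_B = 100×0.0248 = 2.48 mA, and I_E = (β+1)I_B = 2.51 mA.
V_CE = V_CC − I_C·R_C − I_E·R_E = 11 − 2.48×1.2 − 2.51×0.27 = 7.35 V.
V_CE = 7.35 V > 0.2 V confirms active-region operation.

I_C ≈ 2.5 mA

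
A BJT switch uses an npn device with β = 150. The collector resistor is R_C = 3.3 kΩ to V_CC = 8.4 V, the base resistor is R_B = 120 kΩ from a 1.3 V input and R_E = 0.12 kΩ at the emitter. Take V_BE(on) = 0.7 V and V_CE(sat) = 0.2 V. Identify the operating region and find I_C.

Assume active. Base-emitter loop: I_B = (V_BB − V_BE)/(R_B + (β+1)R_E) = (1.3 − 0.7)/(120 + 151×0.12) = 0.00434 mA.
I_C = β·I_B = 150×0.00434 = 0.652 mA.
V_CE = V_CC − I_C·R_C − I_E·R_E = 8.4 − 0.652×3.3 − 0.656×0.12 = 6.17 V > V_CE(sat), so the active-region assumption holds.

active; I_C ≈ 0.65 mA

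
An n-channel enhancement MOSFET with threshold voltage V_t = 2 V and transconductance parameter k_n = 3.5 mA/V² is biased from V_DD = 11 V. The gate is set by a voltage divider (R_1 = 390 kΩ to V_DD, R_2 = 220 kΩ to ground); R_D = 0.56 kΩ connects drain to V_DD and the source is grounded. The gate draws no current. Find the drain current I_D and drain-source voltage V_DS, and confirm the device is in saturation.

V_G = V_DD·R_2/(R_1+R_2) = 11×220/610 = 3.97 V. With the source grounded, V_GS = V_G = 3.97 V.
Assume saturation: I_D = (k_n/2)(V_GS − V_t)² = (3.5/2)×(3.97 − 2)² = 1.75×1.97² = 6.77 mA.
V_DS = V_DD − I_D·R_D = 11 − 6.77×0.56 = 7.21 V.
Saturation requires V_DS ≥ V_GS − V_t = 1.97 V; 7.21 ≥ 1.97 ✓.

I_D ≈ 6.8 mA, V_DS ≈ 7.2 V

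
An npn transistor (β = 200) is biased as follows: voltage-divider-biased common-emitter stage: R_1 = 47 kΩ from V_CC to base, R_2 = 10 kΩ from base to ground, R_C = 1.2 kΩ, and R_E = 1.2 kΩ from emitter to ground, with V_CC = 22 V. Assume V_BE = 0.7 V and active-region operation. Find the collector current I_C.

Thevenize the base divider: V_Th = V_CC·R_2/(R_1+R_2) = 22×10/57 = 3.86 V, R_Th = R_1‖R_2 = 8.25 kΩ.
Base-emitter loop: V_Th = I_B·R_Th + V_BE + (β+1)I_B·R_E, so I_B = (3.86 − 0.7) / (8.25 + 201×1.2) = 0.0127 mA.
I_C = β·I_B = 200×0.0127 = 2.53 mA, and I_E = (β+1)I_B = 2.55 mA.
V_CE = V_CC − I_C·R_C − I_E·R_E = 22 − 2.53×1.2 − 2.55×1.2 = 15.9 V.
V_CE = 15.9 V > 0.2 V confirms active-region operation.

I_C ≈ 2.5 mA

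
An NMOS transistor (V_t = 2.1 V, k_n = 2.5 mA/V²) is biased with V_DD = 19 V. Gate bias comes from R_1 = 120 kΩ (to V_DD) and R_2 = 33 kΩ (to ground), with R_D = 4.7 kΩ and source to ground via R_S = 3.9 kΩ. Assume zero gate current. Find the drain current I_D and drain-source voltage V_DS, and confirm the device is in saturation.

V_G = V_DD·R_2/(R_1+R_2) = 19×33/153 = 4.1 V.
Assume saturation: I_D = (k_n/2)(V_GS − V_t)² with V_GS = V_G − I_D·R_S = 4.1 − 3.9·I_D.
Substituting gives 19·I_D² − 20.5·I_D + 4.99 = 0, with roots I_D = 0.372 or 0.705 mA.
The root I_D = 0.705 mA gives V_GS = 1.35 V ≤ V_t, so take I_D = 0.372 mA.
Then V_GS = 2.65 V and V_DS = V_DD − I_D(R_D+R_S) = 19 − 0.372×8.6 = 15.8 V.
Saturation requires V_DS ≥ V_GS − V_t = 0.546 V; 15.8 ≥ 0.546 ✓.

I_D ≈ 0.37 mA, V_DS ≈ 16 V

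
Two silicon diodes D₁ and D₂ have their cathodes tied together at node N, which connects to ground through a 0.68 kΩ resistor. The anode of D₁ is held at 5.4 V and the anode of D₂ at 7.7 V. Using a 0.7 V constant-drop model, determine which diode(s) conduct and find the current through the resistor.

Assume both conduct. Then node N would need to be at both 5.4−0.7 = 4.7 V and 7.7−0.7 = 7 V, which is impossible.
Assume only D₂ conducts: V_N = 7.7 − 0.7 = 7 V, so I_R = 7/0.68 = 10.3 mA.
Check D₁: its anode-to-cathode voltage is 5.4 − 7 = -1.6 V < 0.7 V, so it is off. The assumption is consistent.

Only D₂ conducts; I_R ≈ 10 mA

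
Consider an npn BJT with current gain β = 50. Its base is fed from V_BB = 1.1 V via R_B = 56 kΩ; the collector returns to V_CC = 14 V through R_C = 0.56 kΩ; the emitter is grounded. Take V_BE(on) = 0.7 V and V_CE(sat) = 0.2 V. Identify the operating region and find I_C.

Assume active. Base-emitter loop: I_B = (V_BB − V_BE)/R_B = (1.1 − 0.7)/56 = 0.00714 mA.
I_C = β·I_B = 50×0.00714 = 0.357 mA.
V_CE = V_CC − I_C·R_C = 14 − 0.357×0.56 = 13.8 V > V_CE(sat), so the active-region assumption holds.

active; I_C ≈ 0.36 mA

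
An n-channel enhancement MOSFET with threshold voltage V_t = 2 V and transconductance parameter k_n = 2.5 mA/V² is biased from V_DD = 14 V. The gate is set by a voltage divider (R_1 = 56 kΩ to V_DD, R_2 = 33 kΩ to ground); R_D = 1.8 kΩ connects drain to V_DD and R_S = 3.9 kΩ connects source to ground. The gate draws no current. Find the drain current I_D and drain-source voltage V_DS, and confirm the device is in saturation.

V_G = V_DD·R_2/(R_1+R_2) = 14×33/89 = 5.19 V.
Assume saturation: I_D = (k_n/2)(V_GS − V_t)² with V_GS = V_G − I_D·R_S = 5.19 − 3.9·I_D.
Substituting gives 19·I_D² − 32.1·I_D + 12.7 = 0, with roots I_D = 0.635 or 1.05 mA.
The root I_D = 1.05 mA gives V_GS = 1.08 V ≤ V_t, so take I_D = 0.635 mA.
Then V_GS = 2.71 V and V_DS = V_DD − I_D(R_D+R_S) = 14 − 0.635×5.7 = 10.4 V.
Saturation requires V_DS ≥ V_GS − V_t = 0.713 V; 10.4 ≥ 0.713 ✓.

I_D ≈ 0.64 mA, V_DS ≈ 10 V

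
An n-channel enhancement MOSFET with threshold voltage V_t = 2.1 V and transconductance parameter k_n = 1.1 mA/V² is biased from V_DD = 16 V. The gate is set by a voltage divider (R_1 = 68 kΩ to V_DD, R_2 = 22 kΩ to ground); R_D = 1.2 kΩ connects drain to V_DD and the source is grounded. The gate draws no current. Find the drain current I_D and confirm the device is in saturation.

I_D ≈ 1.8 mA

V_G = V_DD·R_2/(R_1+R_2) = 16×22/90 = 3.91 V. With the source grounded, V_GS = V_G = 3.91 V.
Assume saturation: I_D = (k_n/2)(V_GS − V_t)² = (1.1/2)×(3.91 − 2.1)² = 0.55×1.81² = 1.8 mA.
V_DS = V_DD − I_D·R_D = 16 − 1.8×1.2 = 13.8 V.
Saturation requires V_DS ≥ V_GS − V_t = 1.81 V; 13.8 ≥ 1.81 ✓.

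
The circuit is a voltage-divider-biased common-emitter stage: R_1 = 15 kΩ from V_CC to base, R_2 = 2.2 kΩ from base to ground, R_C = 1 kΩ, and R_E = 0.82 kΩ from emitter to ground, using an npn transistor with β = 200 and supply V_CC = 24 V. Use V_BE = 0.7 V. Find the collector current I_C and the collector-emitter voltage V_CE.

Thevenize the base divider: V_Th = V_CC·R_2/(R_1+R_2) = 24×2.2/17.2 = 3.07 V, R_Th = R_1‖R_2 = 1.92 kΩ.
Base-emitter loop: V_Th = I_B·R_Th + V_BE + (β+1)I_B·R_E, so I_B = (3.07 − 0.7) / (1.92 + 201×0.82) = 0.0142 mA.
I_C = β·I_B = 200×0.0142 = 2.84 mA, and I_E = (β+1)I_B = 2.86 mA.
V_CE = V_CC − I_C·R_C − I_E·R_E = 24 − 2.84×1 − 2.86×0.82 = 18.8 V.
V_CE = 18.8 V > 0.2 V confirms active-region operation.

I_C ≈ 2.8 mA, V_CE ≈ 19 V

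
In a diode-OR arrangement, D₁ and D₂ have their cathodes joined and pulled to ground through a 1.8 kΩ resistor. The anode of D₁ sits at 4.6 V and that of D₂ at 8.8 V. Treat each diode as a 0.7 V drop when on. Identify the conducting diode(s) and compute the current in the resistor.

Assume both conduct. Then node N would need to be at both 4.6−0.7 = 3.9 V and 8.8−0.7 = 8.1 V, which is impossible.
Assume only D₂ conducts: V_N = 8.8 − 0.7 = 8.1 V, so I_R = 8.1/1.8 = 4.5 mA.
Check D₁: its anode-to-cathode voltage is 4.6 − 8.1 = -3.5 V < 0.7 V, so it is off. The assumption is consistent.

Only D₂ conducts; I_R ≈ 4.5 mA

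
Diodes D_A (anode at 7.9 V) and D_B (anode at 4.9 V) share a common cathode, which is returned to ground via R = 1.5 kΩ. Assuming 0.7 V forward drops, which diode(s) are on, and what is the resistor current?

Only D_A conducts; I_R ≈ 4.8 mA

Assume both conduct. Then node N would need to be at both 7.9−0.7 = 7.2 V and 4.9−0.7 = 4.2 V, which is impossible.
Assume only D_A conducts: V_N = 7.9 − 0.7 = 7.2 V, so I_R = 7.2/1.5 = 4.8 mA.
Check D_B: its anode-to-cathode voltage is 4.9 − 7.2 = -2.3 V < 0.7 V, so it is off. The assumption is consistent.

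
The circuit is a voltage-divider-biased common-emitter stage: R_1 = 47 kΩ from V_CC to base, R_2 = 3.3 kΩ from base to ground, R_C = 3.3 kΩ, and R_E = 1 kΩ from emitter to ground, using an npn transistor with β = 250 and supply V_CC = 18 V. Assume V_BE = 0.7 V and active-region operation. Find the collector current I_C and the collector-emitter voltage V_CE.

Thevenize the base divider: V_Th = V_CC·R_2/(R_1+R_2) = 18×3.3/50.3 = 1.18 V, R_Th = R_1‖R_2 = 3.08 kΩ.
Base-emitter loop: V_Th = I_B·R_Th + V_BE + (β+1)I_B·R_E, so I_B = (1.18 − 0.7) / (3.08 + 251×1) = 0.00189 mA.
I_C = β·I_B = 250×0.00189 = 0.473 mA, and I_E = (β+1)I_B = 0.475 mA.
V_CE = V_CC − I_C·R_C − I_E·R_E = 18 − 0.473×3.3 − 0.475×1 = 16 V.
V_CE = 16 V > 0.2 V confirms active-region operation.

I_C ≈ 0.47 mA, V_CE ≈ 16 V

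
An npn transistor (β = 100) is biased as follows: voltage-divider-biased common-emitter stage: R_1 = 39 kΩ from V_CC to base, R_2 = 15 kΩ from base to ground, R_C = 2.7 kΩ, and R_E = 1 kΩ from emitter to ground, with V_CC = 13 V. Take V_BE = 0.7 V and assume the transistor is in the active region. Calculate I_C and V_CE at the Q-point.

Thevenize the base divider: V_Th = V_CC·R_2/(R_1+R_2) = 13×15/54 = 3.61 V, R_Th = R_1‖R_2 = 10.8 kΩ.
Base-emitter loop: V_Th = I_B·R_Th + V_BE + (β+1)I_B·R_E, so I_B = (3.61 − 0.7) / (10.8 + 101×1) = 0.026 mA.
I_C = β·I_B = 100×0.026 = 2.6 mA, and I_E = (β+1)I_B = 2.63 mA.
V_CE = V_CC − I_C·R_C − I_E·R_E = 13 − 2.6×2.7 − 2.63×1 = 3.34 V.
V_CE = 3.34 V > 0.2 V confirms active-region operation.

I_C ≈ 2.6 mA, V_CE ≈ 3.3 V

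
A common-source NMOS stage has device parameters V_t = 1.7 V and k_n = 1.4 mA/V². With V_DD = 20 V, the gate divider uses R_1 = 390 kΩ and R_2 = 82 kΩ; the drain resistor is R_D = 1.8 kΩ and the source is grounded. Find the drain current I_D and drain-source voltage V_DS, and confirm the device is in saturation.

V_G = V_DD·R_2/(R_1+R_2) = 20×82/472 = 3.47 V. With the source grounded, V_GS = V_G = 3.47 V.
Assume saturation: I_D = (k_n/2)(V_GS − V_t)² = (1.4/2)×(3.47 − 1.7)² = 0.7×1.77² = 2.2 mA.
V_DS = V_DD − I_D·R_D = 20 − 2.2×1.8 = 16 V.
Saturation requires V_DS ≥ V_GS − V_t = 1.77 V; 16 ≥ 1.77 ✓.

I_D ≈ 2.2 mA, V_DS ≈ 16 V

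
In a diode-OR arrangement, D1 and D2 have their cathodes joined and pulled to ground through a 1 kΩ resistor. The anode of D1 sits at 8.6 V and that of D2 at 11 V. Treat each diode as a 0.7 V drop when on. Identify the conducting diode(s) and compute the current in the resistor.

Assume both conduct. Then node N would need to be at both 8.6−0.7 = 7.9 V and 11−0.7 = 10.3 V, which is impossible.
Assume only D2 conducts: V_N = 11 − 0.7 = 10.3 V, so I_R = 10.3/1 = 10.3 mA.
Check D1: its anode-to-cathode voltage is 8.6 − 10.3 = -1.7 V < 0.7 V, so it is off. The assumption is consistent.

Only D2 conducts; I_R ≈ 10 mA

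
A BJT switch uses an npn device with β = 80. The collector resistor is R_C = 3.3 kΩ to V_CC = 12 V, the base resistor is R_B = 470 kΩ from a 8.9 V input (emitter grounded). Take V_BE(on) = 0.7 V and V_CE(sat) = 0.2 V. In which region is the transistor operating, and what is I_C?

active; I_C ≈ 1.4 mA

Assume active. Base-emitter loop: I_B = (V_BB − V_BE)/R_B = (8.9 − 0.7)/470 = 0.0174 mA.
I_C = β·I_B = 80×0.0174 = 1.4 mA.
V_CE = V_CC − I_C·R_C = 12 − 1.4×3.3 = 7.39 V > V_CE(sat), so the active-region assumption holds.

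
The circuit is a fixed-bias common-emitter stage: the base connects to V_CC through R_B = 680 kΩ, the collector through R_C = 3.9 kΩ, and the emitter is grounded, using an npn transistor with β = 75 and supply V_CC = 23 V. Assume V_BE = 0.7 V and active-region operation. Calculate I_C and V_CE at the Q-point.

I_C ≈ 2.5 mA, V_CE ≈ 13 V

Base loop: V_CC = I_B·R_B + V_BE, so I_B = (23 − 0.7)/680 kΩ = 0.0328 mA.
In the active region I_C = β·I_B = 75 × 0.0328 = 2.46 mA.
Collector loop: V_CE = V_CC − I_C·R_C = 23 − 2.46×3.9 = 13.4 V.
Since V_CE = 13.4 V > V_CE(sat) ≈ 0.2 V, the transistor is in the active region as assumed.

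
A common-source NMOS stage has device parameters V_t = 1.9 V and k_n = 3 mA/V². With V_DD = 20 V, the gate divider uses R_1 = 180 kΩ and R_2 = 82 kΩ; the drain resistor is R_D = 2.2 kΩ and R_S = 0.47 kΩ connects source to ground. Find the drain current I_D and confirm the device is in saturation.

V_G = V_DD·R_2/(R_1+R_2) = 20×82/262 = 6.26 V.
Assume saturation: I_D = (k_n/2)(V_GS − V_t)² with V_GS = V_G − I_D·R_S = 6.26 − 0.47·I_D.
Substituting gives 0.331·I_D² − 7.15·I_D + 28.5 = 0, with roots I_D = 5.28 or 16.3 mA.
The root I_D = 16.3 mA gives V_GS = -1.4 V ≤ V_t, so take I_D = 5.28 mA.
Then V_GS = 3.78 V and V_DS = V_DD − I_D(R_D+R_S) = 20 − 5.28×2.67 = 5.9 V.
Saturation requires V_DS ≥ V_GS − V_t = 1.88 V; 5.9 ≥ 1.88 ✓.

I_D ≈ 5.3 mA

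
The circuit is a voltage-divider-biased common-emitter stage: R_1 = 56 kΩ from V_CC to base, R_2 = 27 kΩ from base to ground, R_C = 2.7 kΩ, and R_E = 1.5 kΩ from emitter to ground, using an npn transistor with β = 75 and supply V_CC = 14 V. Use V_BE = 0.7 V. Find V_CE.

Thevenize the base divider: V_Th = V_CC·R_2/(R_1+R_2) = 14×27/83 = 4.55 V, R_Th = R_1‖R_2 = 18.2 kΩ.
Base-emitter loop: V_Th = I_B·R_Th + V_BE + (β+1)I_B·R_E, so I_B = (4.55 − 0.7) / (18.2 + 76×1.5) = 0.0292 mA.
I_C = β·I_B = 75×0.0292 = 2.19 mA, and I_E = (β+1)I_B = 2.22 mA.
V_CE = V_CC − I_C·R_C − I_E·R_E = 14 − 2.19×2.7 − 2.22×1.5 = 4.77 V.
V_CE = 4.77 V > 0.2 V confirms active-region operation.

V_CE ≈ 4.8 V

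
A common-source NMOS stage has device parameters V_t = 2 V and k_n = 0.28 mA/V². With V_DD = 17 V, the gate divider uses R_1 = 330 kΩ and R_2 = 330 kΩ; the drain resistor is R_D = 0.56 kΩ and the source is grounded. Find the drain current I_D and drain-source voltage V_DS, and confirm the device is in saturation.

I_D ≈ 5.9 mA, V_DS ≈ 14 V

V_G = V_DD·R_2/(R_1+R_2) = 17×330/660 = 8.5 V. With the source grounded, V_GS = V_G = 8.5 V.
Assume saturation: I_D = (k_n/2)(V_GS − V_t)² = (0.28/2)×(8.5 − 2)² = 0.14×6.5² = 5.92 mA.
V_DS = V_DD − I_D·R_D = 17 − 5.92×0.56 = 13.7 V.
Saturation requires V_DS ≥ V_GS − V_t = 6.5 V; 13.7 ≥ 6.5 ✓.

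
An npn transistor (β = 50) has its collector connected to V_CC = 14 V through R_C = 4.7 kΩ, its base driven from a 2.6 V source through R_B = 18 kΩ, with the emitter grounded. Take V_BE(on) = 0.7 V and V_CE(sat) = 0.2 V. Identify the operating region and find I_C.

Assume active: I_B = (2.6 − 0.7)/18 = 0.106 mA, giving I_C = β·I_B = 5.28 mA.
But then V_CE = 14 − 5.28×4.7 = -10.8 V < V_CE(sat) = 0.2 V — impossible in the active region.
So the transistor is saturated. With V_CE = 0.2 V, I_C = (V_CC − 0.2)/R_C = 13.8/4.7 = 2.94 mA.
Check: β·I_B = 5.28 mA > I_C = 2.94 mA, confirming saturation.

saturation; I_C ≈ 2.9 mA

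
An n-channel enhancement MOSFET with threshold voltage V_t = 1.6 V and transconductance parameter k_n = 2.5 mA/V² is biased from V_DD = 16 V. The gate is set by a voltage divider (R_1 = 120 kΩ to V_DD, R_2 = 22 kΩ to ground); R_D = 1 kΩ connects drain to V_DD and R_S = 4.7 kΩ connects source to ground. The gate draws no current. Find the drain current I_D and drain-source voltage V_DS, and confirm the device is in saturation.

I_D ≈ 0.12 mA, V_DS ≈ 15 V

V_G = V_DD·R_2/(R_1+R_2) = 16×22/142 = 2.48 V.
Assume saturation: I_D = (k_n/2)(V_GS − V_t)² with V_GS = V_G − I_D·R_S = 2.48 − 4.7·I_D.
Substituting gives 27.6·I_D² − 11.3·I_D + 0.966 = 0, with roots I_D = 0.121 or 0.289 mA.
The root I_D = 0.289 mA gives V_GS = 1.12 V ≤ V_t, so take I_D = 0.121 mA.
Then V_GS = 1.91 V and V_DS = V_DD − I_D(R_D+R_S) = 16 − 0.121×5.7 = 15.3 V.
Saturation requires V_DS ≥ V_GS − V_t = 0.311 V; 15.3 ≥ 0.311 ✓.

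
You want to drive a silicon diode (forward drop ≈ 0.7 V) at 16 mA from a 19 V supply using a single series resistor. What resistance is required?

R ≈ 1.1 kΩ

The resistor drops V_S − V_D = 19 − 0.7 = 18.3 V at 16 mA.
R = 18.3 V / 16 mA = 1.14 kΩ.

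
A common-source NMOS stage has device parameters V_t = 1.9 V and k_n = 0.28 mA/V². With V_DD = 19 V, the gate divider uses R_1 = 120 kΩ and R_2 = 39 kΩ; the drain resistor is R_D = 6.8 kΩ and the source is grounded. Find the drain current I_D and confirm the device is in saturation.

V_G = V_DD·R_2/(R_1+R_2) = 19×39/159 = 4.66 V. With the source grounded, V_GS = V_G = 4.66 V.
Assume saturation: I_D = (k_n/2)(V_GS − V_t)² = (0.28/2)×(4.66 − 1.9)² = 0.14×2.76² = 1.07 mA.
V_DS = V_DD − I_D·R_D = 19 − 1.07×6.8 = 11.7 V.
Saturation requires V_DS ≥ V_GS − V_t = 2.76 V; 11.7 ≥ 2.76 ✓.

I_D ≈ 1.1 mA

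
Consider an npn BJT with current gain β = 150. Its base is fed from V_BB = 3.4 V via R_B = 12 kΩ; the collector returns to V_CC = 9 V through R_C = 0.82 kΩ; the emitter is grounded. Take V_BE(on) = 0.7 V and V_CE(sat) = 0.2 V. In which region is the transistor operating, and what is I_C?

saturation; I_C ≈ 11 mA

Assume active: I_B = (3.4 − 0.7)/12 = 0.225 mA, giving I_C = β·I_B = 33.8 mA.
But then V_CE = 9 − 33.8×0.82 = -18.7 V < V_CE(sat) = 0.2 V — impossible in the active region.
So the transistor is saturated. With V_CE = 0.2 V, I_C = (V_CC − 0.2)/R_C = 8.8/0.82 = 10.7 mA.
Check: β·I_B = 33.8 mA > I_C = 10.7 mA, confirming saturation.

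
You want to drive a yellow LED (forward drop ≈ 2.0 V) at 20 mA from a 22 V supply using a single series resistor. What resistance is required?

The resistor drops V_S − V_D = 22 − 2.0 = 20 V at 20 mA.
R = 20 V / 20 mA = 1 kΩ.

R ≈ 1 kΩ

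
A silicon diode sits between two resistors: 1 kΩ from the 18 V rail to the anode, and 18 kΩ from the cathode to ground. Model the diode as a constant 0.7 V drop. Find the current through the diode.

I ≈ 0.91 mA

The two resistors are in series with the diode, so KVL gives 18 = I·1 + 0.7 + I·18.
I = (18 − 0.7) / (1 + 18) kΩ = 17.3 / 19 = 0.911 mA.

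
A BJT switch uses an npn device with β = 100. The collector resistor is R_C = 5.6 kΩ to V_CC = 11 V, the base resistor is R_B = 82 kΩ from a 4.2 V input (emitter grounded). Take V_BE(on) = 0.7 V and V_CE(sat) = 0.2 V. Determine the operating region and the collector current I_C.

Assume active: I_B = (4.2 − 0.7)/82 = 0.0427 mA, giving I_C = β·I_B = 4.27 mA.
But then V_CE = 11 − 4.27×5.6 = -12.9 V < V_CE(sat) = 0.2 V — impossible in the active region.
So the transistor is saturated. With V_CE = 0.2 V, I_C = (V_CC − 0.2)/R_C = 10.8/5.6 = 1.93 mA.
Check: β·I_B = 4.27 mA > I_C = 1.93 mA, confirming saturation.

saturation; I_C ≈ 1.9 mA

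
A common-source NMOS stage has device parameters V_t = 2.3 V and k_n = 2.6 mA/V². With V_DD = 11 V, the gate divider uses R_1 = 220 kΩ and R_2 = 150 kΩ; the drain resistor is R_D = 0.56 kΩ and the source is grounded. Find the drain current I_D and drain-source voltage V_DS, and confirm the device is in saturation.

I_D ≈ 6.1 mA, V_DS ≈ 7.6 V

V_G = V_DD·R_2/(R_1+R_2) = 11×150/370 = 4.46 V. With the source grounded, V_GS = V_G = 4.46 V.
Assume saturation: I_D = (k_n/2)(V_GS − V_t)² = (2.6/2)×(4.46 − 2.3)² = 1.3×2.16² = 6.06 mA.
V_DS = V_DD − I_D·R_D = 11 − 6.06×0.56 = 7.61 V.
Saturation requires V_DS ≥ V_GS − V_t = 2.16 V; 7.61 ≥ 2.16 ✓.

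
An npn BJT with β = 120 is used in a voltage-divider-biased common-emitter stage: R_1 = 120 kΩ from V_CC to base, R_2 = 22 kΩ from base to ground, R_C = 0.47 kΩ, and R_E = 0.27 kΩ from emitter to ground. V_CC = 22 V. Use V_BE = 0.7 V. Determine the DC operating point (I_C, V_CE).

Thevenize the base divider: V_Th = V_CC·R_2/(R_1+R_2) = 22×22/142 = 3.41 V, R_Th = R_1‖R_2 = 18.6 kΩ.
Base-emitter loop: V_Th = I_B·R_Th + V_BE + (β+1)I_B·R_E, so I_B = (3.41 − 0.7) / (18.6 + 121×0.27) = 0.0528 mA.
I_C = β·I_B = 120×0.0528 = 6.34 mA, and I_E = (β+1)I_B = 6.39 mA.
V_CE = V_CC − I_C·R_C − I_E·R_E = 22 − 6.34×0.47 − 6.39×0.27 = 17.3 V.
V_CE = 17.3 V > 0.2 V confirms active-region operation.

I_C ≈ 6.3 mA, V_CE ≈ 17 V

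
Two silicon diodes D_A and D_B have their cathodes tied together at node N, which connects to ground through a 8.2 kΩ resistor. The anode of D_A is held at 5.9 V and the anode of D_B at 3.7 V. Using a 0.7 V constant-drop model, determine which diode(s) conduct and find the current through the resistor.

Assume both conduct. Then node N would need to be at both 5.9−0.7 = 5.2 V and 3.7−0.7 = 3 V, which is impossible.
Assume only D_A conducts: V_N = 5.9 − 0.7 = 5.2 V, so I_R = 5.2/8.2 = 0.634 mA.
Check D_B: its anode-to-cathode voltage is 3.7 − 5.2 = -1.5 V < 0.7 V, so it is off. The assumption is consistent.

Only D_A conducts; I_R ≈ 0.63 mA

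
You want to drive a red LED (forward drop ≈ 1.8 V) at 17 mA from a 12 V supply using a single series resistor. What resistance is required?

The resistor drops V_S − V_D = 12 − 1.8 = 10.2 V at 17 mA.
R = 10.2 V / 17 mA = 0.6 kΩ.

R ≈ 0.6 kΩ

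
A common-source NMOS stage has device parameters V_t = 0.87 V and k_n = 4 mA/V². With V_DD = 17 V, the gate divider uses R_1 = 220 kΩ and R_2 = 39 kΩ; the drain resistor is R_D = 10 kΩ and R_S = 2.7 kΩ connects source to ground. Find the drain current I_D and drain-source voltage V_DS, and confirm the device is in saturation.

V_G = V_DD·R_2/(R_1+R_2) = 17×39/259 = 2.56 V.
Assume saturation: I_D = (k_n/2)(V_GS − V_t)² with V_GS = V_G − I_D·R_S = 2.56 − 2.7·I_D.
Substituting gives 14.6·I_D² − 19.3·I_D + 5.71 = 0, with roots I_D = 0.45 or 0.87 mA.
The root I_D = 0.87 mA gives V_GS = 0.21 V ≤ V_t, so take I_D = 0.45 mA.
Then V_GS = 1.34 V and V_DS = V_DD − I_D(R_D+R_S) = 17 − 0.45×12.7 = 11.3 V.
Saturation requires V_DS ≥ V_GS − V_t = 0.474 V; 11.3 ≥ 0.474 ✓.

I_D ≈ 0.45 mA, V_DS ≈ 11 V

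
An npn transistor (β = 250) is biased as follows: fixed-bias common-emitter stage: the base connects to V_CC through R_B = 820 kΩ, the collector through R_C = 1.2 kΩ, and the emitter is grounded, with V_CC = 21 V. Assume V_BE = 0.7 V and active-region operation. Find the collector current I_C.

I_C ≈ 6.2 mA

Base loop: V_CC = I_B·R_B + V_BE, so I_B = (21 − 0.7)/820 kΩ = 0.0248 mA.
In the active region I_C = β·I_B = 250 × 0.0248 = 6.19 mA.
Collector loop: V_CE = V_CC − I_C·R_C = 21 − 6.19×1.2 = 13.6 V.
Since V_CE = 13.6 V > V_CE(sat) ≈ 0.2 V, the transistor is in the active region as assumed.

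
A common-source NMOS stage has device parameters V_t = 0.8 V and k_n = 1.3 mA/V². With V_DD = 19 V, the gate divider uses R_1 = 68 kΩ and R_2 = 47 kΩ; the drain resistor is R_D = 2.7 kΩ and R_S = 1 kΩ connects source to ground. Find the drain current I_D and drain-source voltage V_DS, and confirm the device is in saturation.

V_G = V_DD·R_2/(R_1+R_2) = 19×47/115 = 7.77 V.
Assume saturation: I_D = (k_n/2)(V_GS − V_t)² with V_GS = V_G − I_D·R_S = 7.77 − 1·I_D.
Substituting gives 0.65·I_D² − 10.1·I_D + 31.5 = 0, with roots I_D = 4.37 or 11.1 mA.
The root I_D = 11.1 mA gives V_GS = -3.33 V ≤ V_t, so take I_D = 4.37 mA.
Then V_GS = 3.39 V and V_DS = V_DD − I_D(R_D+R_S) = 19 − 4.37×3.7 = 2.82 V.
Saturation requires V_DS ≥ V_GS − V_t = 2.59 V; 2.82 ≥ 2.59 ✓.

I_D ≈ 4.4 mA, V_DS ≈ 2.8 V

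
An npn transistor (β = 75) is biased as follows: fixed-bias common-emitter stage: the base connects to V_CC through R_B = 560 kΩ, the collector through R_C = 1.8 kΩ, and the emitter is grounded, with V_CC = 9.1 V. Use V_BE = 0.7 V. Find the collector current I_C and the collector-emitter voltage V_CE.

Base loop: V_CC = I_B·R_B + V_BE, so I_B = (9.1 − 0.7)/560 kΩ = 0.015 mA.
In the active region I_C = β·I_B = 75 × 0.015 = 1.12 mA.
Collector loop: V_CE = V_CC − I_C·R_C = 9.1 − 1.12×1.8 = 7.07 V.
Since V_CE = 7.07 V > V_CE(sat) ≈ 0.2 V, the transistor is in the active region as assumed.

I_C ≈ 1.1 mA, V_CE ≈ 7.1 V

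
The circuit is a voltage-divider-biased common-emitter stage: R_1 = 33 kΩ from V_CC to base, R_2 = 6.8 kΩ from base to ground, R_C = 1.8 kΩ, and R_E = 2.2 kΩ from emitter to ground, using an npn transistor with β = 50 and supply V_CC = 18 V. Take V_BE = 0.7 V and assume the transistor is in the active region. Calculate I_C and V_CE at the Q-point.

Thevenize the base divider: V_Th = V_CC·R_2/(R_1+R_2) = 18×6.8/39.8 = 3.08 V, R_Th = R_1‖R_2 = 5.64 kΩ.
Base-emitter loop: V_Th = I_B·R_Th + V_BE + (β+1)I_B·R_E, so I_B = (3.08 − 0.7) / (5.64 + 51×2.2) = 0.0202 mA.
I_C = β·I_B = 50×0.0202 = 1.01 mA, and I_E = (β+1)I_B = 1.03 mA.
V_CE = V_CC − I_C·R_C − I_E·R_E = 18 − 1.01×1.8 − 1.03×2.2 = 13.9 V.
V_CE = 13.9 V > 0.2 V confirms active-region operation.

I_C ≈ 1 mA, V_CE ≈ 14 V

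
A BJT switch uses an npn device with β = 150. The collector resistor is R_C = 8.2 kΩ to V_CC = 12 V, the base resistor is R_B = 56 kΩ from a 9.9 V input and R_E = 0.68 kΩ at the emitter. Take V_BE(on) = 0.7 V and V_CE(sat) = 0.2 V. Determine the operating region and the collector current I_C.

saturation; I_C ≈ 1.3 mA

Assume active: I_B = (9.9 − 0.7)/(56 + 151×0.68) = 0.058 mA, I_C = β·I_B = 8.7 mA.
Then V_CE = 12 − 8.7×8.2 − 8.75×0.68 = -65.3 V < 0.2 V — the active assumption fails.
Re-solve with V_CE = 0.2 V. KCL at the emitter: V_E/R_E = (V_BB−0.7−V_E)/R_B + (V_CC−0.2−V_E)/R_C, giving V_E = 0.996 V.
I_C = (V_CC − 0.2 − V_E)/R_C = (11.8 − 0.996)/8.2 = 1.32 mA.
Check: I_B = (9.2 − 0.996)/56 = 0.147 mA, and β·I_B = 22 mA > I_C, confirming saturation.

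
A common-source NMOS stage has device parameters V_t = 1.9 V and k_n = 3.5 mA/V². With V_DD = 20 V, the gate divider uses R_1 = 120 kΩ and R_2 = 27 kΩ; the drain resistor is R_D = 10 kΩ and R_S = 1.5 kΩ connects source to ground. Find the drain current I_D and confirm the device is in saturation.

V_G = V_DD·R_2/(R_1+R_2) = 20×27/147 = 3.67 V.
Assume saturation: I_D = (k_n/2)(V_GS − V_t)² with V_GS = V_G − I_D·R_S = 3.67 − 1.5·I_D.
Substituting gives 3.94·I_D² − 10.3·I_D + 5.5 = 0, with roots I_D = 0.747 or 1.87 mA.
The root I_D = 1.87 mA gives V_GS = 0.866 V ≤ V_t, so take I_D = 0.747 mA.
Then V_GS = 2.55 V and V_DS = V_DD − I_D(R_D+R_S) = 20 − 0.747×11.5 = 11.4 V.
Saturation requires V_DS ≥ V_GS − V_t = 0.653 V; 11.4 ≥ 0.653 ✓.

I_D ≈ 0.75 mA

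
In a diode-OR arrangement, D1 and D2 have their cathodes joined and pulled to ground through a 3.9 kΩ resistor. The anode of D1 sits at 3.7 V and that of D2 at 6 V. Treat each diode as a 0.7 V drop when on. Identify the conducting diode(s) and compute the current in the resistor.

Only D2 conducts; I_R ≈ 1.4 mA

Assume both conduct. Then node N would need to be at both 3.7−0.7 = 3 V and 6−0.7 = 5.3 V, which is impossible.
Assume only D2 conducts: V_N = 6 − 0.7 = 5.3 V, so I_R = 5.3/3.9 = 1.36 mA.
Check D1: its anode-to-cathode voltage is 3.7 − 5.3 = -1.6 V < 0.7 V, so it is off. The assumption is consistent.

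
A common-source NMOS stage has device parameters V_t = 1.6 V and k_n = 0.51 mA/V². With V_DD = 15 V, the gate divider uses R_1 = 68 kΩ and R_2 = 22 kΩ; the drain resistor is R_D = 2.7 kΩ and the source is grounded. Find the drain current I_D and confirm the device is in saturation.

I_D ≈ 1.1 mA

V_G = V_DD·R_2/(R_1+R_2) = 15×22/90 = 3.67 V. With the source grounded, V_GS = V_G = 3.67 V.
Assume saturation: I_D = (k_n/2)(V_GS − V_t)² = (0.51/2)×(3.67 − 1.6)² = 0.255×2.07² = 1.09 mA.
V_DS = V_DD − I_D·R_D = 15 − 1.09×2.7 = 12.1 V.
Saturation requires V_DS ≥ V_GS − V_t = 2.07 V; 12.1 ≥ 2.07 ✓.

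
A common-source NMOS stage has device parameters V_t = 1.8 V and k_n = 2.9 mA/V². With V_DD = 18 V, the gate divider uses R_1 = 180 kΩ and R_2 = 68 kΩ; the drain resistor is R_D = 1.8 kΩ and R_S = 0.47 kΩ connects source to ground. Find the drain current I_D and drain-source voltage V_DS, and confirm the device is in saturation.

I_D ≈ 3.4 mA, V_DS ≈ 10 V

V_G = V_DD·R_2/(R_1+R_2) = 18×68/248 = 4.94 V.
Assume saturation: I_D = (k_n/2)(V_GS − V_t)² with V_GS = V_G − I_D·R_S = 4.94 − 0.47·I_D.
Substituting gives 0.32·I_D² − 5.27·I_D + 14.3 = 0, with roots I_D = 3.41 or 13.1 mA.
The root I_D = 13.1 mA gives V_GS = -1.2 V ≤ V_t, so take I_D = 3.41 mA.
Then V_GS = 3.33 V and V_DS = V_DD − I_D(R_D+R_S) = 18 − 3.41×2.27 = 10.3 V.
Saturation requires V_DS ≥ V_GS − V_t = 1.53 V; 10.3 ≥ 1.53 ✓.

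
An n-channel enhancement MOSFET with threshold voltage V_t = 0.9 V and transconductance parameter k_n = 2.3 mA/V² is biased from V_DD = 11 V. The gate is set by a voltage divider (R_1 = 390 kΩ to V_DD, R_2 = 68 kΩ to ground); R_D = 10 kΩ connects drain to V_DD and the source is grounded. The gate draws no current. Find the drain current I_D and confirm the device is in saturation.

V_G = V_DD·R_2/(R_1+R_2) = 11×68/458 = 1.63 V. With the source grounded, V_GS = V_G = 1.63 V.
Assume saturation: I_D = (k_n/2)(V_GS − V_t)² = (2.3/2)×(1.63 − 0.9)² = 1.15×0.733² = 0.618 mA.
V_DS = V_DD − I_D·R_D = 11 − 0.618×10 = 4.82 V.
Saturation requires V_DS ≥ V_GS − V_t = 0.733 V; 4.82 ≥ 0.733 ✓.

I_D ≈ 0.62 mA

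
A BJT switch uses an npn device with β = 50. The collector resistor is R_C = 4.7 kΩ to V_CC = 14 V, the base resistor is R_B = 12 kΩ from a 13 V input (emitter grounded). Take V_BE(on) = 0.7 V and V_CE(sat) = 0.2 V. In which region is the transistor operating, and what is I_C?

saturation; I_C ≈ 2.9 mA

Assume active: I_B = (13 − 0.7)/12 = 1.03 mA, giving I_C = β·I_B = 51.3 mA.
But then V_CE = 14 − 51.3×4.7 = -227 V < V_CE(sat) = 0.2 V — impossible in the active region.
So the transistor is saturated. With V_CE = 0.2 V, I_C = (V_CC − 0.2)/R_C = 13.8/4.7 = 2.94 mA.
Check: β·I_B = 51.3 mA > I_C = 2.94 mA, confirming saturation.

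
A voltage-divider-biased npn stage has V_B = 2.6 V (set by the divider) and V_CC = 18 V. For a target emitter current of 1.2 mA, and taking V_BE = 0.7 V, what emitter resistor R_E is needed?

V_E = V_B − V_BE = 2.6 − 0.7 = 1.9 V.
R_E = V_E / I_E = 1.9 / 1.2 = 1.58 kΩ.

R_E ≈ 1.6 kΩ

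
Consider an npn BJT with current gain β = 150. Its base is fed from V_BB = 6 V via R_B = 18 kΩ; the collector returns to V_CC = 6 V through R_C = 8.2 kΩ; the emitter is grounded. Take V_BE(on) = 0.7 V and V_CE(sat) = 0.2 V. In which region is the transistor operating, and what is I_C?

Assume active: I_B = (6 − 0.7)/18 = 0.294 mA, giving I_C = β·I_B = 44.2 mA.
But then V_CE = 6 − 44.2×8.2 = -356 V < V_CE(sat) = 0.2 V — impossible in the active region.
So the transistor is saturated. With V_CE = 0.2 V, I_C = (V_CC − 0.2)/R_C = 5.8/8.2 = 0.707 mA.
Check: β·I_B = 44.2 mA > I_C = 0.707 mA, confirming saturation.

saturation; I_C ≈ 0.71 mA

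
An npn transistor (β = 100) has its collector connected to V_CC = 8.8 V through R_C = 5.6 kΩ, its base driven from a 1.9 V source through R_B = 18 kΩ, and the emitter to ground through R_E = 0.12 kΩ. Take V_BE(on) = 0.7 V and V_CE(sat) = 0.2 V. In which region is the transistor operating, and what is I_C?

Assume active: I_B = (1.9 − 0.7)/(18 + 101×0.12) = 0.0398 mA, I_C = β·I_B = 3.98 mA.
Then V_CE = 8.8 − 3.98×5.6 − 4.02×0.12 = -14 V < 0.2 V — the active assumption fails.
Re-solve with V_CE = 0.2 V. KCL at the emitter: V_E/R_E = (V_BB−0.7−V_E)/R_B + (V_CC−0.2−V_E)/R_C, giving V_E = 0.187 V.
I_C = (V_CC − 0.2 − V_E)/R_C = (8.6 − 0.187)/5.6 = 1.5 mA.
Check: I_B = (1.2 − 0.187)/18 = 0.0563 mA, and β·I_B = 5.63 mA > I_C, confirming saturation.

saturation; I_C ≈ 1.5 mA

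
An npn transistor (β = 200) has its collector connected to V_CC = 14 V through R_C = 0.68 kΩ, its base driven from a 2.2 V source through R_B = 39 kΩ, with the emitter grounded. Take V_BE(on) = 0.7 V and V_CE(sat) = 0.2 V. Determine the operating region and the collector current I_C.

active; I_C ≈ 7.7 mA

Assume active. Base-emitter loop: I_B = (V_BB − V_BE)/R_B = (2.2 − 0.7)/39 = 0.0385 mA.
I_C = β·I_B = 200×0.0385 = 7.69 mA.
V_CE = V_CC − I_C·R_C = 14 − 7.69×0.68 = 8.77 V > V_CE(sat), so the active-region assumption holds.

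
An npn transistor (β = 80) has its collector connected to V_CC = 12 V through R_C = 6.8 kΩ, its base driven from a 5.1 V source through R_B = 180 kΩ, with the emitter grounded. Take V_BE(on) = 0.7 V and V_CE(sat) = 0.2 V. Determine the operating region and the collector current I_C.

Assume active: I_B = (5.1 − 0.7)/180 = 0.0244 mA, giving I_C = β·I_B = 1.96 mA.
But then V_CE = 12 − 1.96×6.8 = -1.3 V < V_CE(sat) = 0.2 V — impossible in the active region.
So the transistor is saturated. With V_CE = 0.2 V, I_C = (V_CC − 0.2)/R_C = 11.8/6.8 = 1.74 mA.
Check: β·I_B = 1.96 mA > I_C = 1.74 mA, confirming saturation.

saturation; I_C ≈ 1.7 mA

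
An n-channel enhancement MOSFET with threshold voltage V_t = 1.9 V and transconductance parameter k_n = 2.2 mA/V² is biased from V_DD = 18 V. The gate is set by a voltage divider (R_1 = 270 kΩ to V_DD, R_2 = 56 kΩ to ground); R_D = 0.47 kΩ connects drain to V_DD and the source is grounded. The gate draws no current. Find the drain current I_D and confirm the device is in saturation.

I_D ≈ 1.6 mA

V_G = V_DD·R_2/(R_1+R_2) = 18×56/326 = 3.09 V. With the source grounded, V_GS = V_G = 3.09 V.
Assume saturation: I_D = (k_n/2)(V_GS − V_t)² = (2.2/2)×(3.09 − 1.9)² = 1.1×1.19² = 1.56 mA.
V_DS = V_DD − I_D·R_D = 18 − 1.56×0.47 = 17.3 V.
Saturation requires V_DS ≥ V_GS − V_t = 1.19 V; 17.3 ≥ 1.19 ✓.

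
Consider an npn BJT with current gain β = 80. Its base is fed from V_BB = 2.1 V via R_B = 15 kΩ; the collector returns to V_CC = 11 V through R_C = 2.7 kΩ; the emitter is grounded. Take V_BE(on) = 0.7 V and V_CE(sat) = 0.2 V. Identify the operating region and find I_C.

saturation; I_C ≈ 4 mA

Assume active: I_B = (2.1 − 0.7)/15 = 0.0933 mA, giving I_C = β·I_B = 7.47 mA.
But then V_CE = 11 − 7.47×2.7 = -9.16 V < V_CE(sat) = 0.2 V — impossible in the active region.
So the transistor is saturated. With V_CE = 0.2 V, I_C = (V_CC − 0.2)/R_C = 10.8/2.7 = 4 mA.
Check: β·I_B = 7.47 mA > I_C = 4 mA, confirming saturation.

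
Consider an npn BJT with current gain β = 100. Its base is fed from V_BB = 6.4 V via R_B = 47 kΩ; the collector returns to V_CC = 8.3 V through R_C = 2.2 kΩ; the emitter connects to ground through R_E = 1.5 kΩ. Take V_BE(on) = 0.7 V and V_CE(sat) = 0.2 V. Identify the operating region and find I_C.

Assume active: I_B = (6.4 − 0.7)/(47 + 101×1.5) = 0.0287 mA, I_C = β·I_B = 2.87 mA.
Then V_CE = 8.3 − 2.87×2.2 − 2.9×1.5 = -2.37 V < 0.2 V — the active assumption fails.
Re-solve with V_CE = 0.2 V. KCL at the emitter: V_E/R_E = (V_BB−0.7−V_E)/R_B + (V_CC−0.2−V_E)/R_C, giving V_E = 3.33 V.
I_C = (V_CC − 0.2 − V_E)/R_C = (8.1 − 3.33)/2.2 = 2.17 mA.
Check: I_B = (5.7 − 3.33)/47 = 0.0505 mA, and β·I_B = 5.05 mA > I_C, confirming saturation.

saturation; I_C ≈ 2.2 mA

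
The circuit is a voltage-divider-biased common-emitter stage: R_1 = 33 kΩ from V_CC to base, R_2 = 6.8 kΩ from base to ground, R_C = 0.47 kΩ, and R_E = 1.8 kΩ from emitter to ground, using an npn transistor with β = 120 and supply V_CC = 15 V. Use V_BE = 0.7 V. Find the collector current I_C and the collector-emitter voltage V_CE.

I_C ≈ 1 mA, V_CE ≈ 13 V

Thevenize the base divider: V_Th = V_CC·R_2/(R_1+R_2) = 15×6.8/39.8 = 2.56 V, R_Th = R_1‖R_2 = 5.64 kΩ.
Base-emitter loop: V_Th = I_B·R_Th + V_BE + (β+1)I_B·R_E, so I_B = (2.56 − 0.7) / (5.64 + 121×1.8) = 0.00834 mA.
I_C = β·I_B = 120×0.00834 = 1 mA, and I_E = (β+1)I_B = 1.01 mA.
V_CE = V_CC − I_C·R_C − I_E·R_E = 15 − 1×0.47 − 1.01×1.8 = 12.7 V.
V_CE = 12.7 V > 0.2 V confirms active-region operation.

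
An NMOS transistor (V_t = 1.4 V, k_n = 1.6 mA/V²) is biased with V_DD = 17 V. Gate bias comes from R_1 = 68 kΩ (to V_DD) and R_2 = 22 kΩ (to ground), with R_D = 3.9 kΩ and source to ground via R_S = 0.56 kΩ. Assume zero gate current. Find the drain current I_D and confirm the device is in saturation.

I_D ≈ 2.1 mA

V_G = V_DD·R_2/(R_1+R_2) = 17×22/90 = 4.16 V.
Assume saturation: I_D = (k_n/2)(V_GS − V_t)² with V_GS = V_G − I_D·R_S = 4.16 − 0.56·I_D.
Substituting gives 0.251·I_D² − 3.47·I_D + 6.07 = 0, with roots I_D = 2.06 or 11.8 mA.
The root I_D = 11.8 mA gives V_GS = -2.44 V ≤ V_t, so take I_D = 2.06 mA.
Then V_GS = 3 V and V_DS = V_DD − I_D(R_D+R_S) = 17 − 2.06×4.46 = 7.83 V.
Saturation requires V_DS ≥ V_GS − V_t = 1.6 V; 7.83 ≥ 1.6 ✓.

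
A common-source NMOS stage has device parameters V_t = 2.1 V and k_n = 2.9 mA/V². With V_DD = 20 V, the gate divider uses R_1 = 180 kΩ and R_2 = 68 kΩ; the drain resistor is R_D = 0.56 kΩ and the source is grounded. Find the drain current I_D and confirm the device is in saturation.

I_D ≈ 17 mA

V_G = V_DD·R_2/(R_1+R_2) = 20×68/248 = 5.48 V. With the source grounded, V_GS = V_G = 5.48 V.
Assume saturation: I_D = (k_n/2)(V_GS − V_t)² = (2.9/2)×(5.48 − 2.1)² = 1.45×3.38² = 16.6 mA.
V_DS = V_DD − I_D·R_D = 20 − 16.6×0.56 = 10.7 V.
Saturation requires V_DS ≥ V_GS − V_t = 3.38 V; 10.7 ≥ 3.38 ✓.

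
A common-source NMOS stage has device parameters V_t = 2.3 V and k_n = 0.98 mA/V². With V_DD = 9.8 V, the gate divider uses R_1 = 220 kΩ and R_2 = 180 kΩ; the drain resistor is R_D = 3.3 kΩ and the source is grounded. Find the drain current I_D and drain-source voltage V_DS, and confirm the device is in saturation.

I_D ≈ 2.2 mA, V_DS ≈ 2.6 V

V_G = V_DD·R_2/(R_1+R_2) = 9.8×180/400 = 4.41 V. With the source grounded, V_GS = V_G = 4.41 V.
Assume saturation: I_D = (k_n/2)(V_GS − V_t)² = (0.98/2)×(4.41 − 2.3)² = 0.49×2.11² = 2.18 mA.
V_DS = V_DD − I_D·R_D = 9.8 − 2.18×3.3 = 2.6 V.
Saturation requires V_DS ≥ V_GS − V_t = 2.11 V; 2.6 ≥ 2.11 ✓.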